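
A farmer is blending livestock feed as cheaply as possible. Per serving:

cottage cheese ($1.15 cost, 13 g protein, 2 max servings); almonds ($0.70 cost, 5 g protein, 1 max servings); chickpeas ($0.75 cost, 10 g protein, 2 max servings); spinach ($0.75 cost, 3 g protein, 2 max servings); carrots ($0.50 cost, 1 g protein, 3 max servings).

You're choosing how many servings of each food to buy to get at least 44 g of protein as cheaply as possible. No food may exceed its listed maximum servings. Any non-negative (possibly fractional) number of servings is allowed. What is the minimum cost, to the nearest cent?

Cost per g of protein: chickpeas $0.0750, cottage cheese $0.0885, almonds $0.1400, spinach $0.2500, carrots $0.5000.
Take 2 servings of chickpeas: +20.0 g protein for $1.50 (total $1.50, still need 24.0 g).
Take 1.846 servings of cottage cheese: +24.0 g protein for $2.12 (total $3.62, still need 0.0 g).
Filling from the cheapest source first is optimal under one linear minimum: $3.62.

$3.62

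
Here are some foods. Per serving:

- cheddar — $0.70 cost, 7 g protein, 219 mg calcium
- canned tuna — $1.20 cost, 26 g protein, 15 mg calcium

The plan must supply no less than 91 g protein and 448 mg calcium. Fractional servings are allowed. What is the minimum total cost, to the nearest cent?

At the optimum either one food covers both requirements or two foods hit both targets exactly; no other combination can be cheaper.
cheddar only: max(91/7, 448/219) = 13 servings → $9.10.
canned tuna only: max(91/26, 448/15) = 29.87 servings → $35.84.
cheddar + canned tuna with both tight: 1.84 servings and 3.005 servings → $4.89.
Cheapest feasible corner: $4.89.

$4.89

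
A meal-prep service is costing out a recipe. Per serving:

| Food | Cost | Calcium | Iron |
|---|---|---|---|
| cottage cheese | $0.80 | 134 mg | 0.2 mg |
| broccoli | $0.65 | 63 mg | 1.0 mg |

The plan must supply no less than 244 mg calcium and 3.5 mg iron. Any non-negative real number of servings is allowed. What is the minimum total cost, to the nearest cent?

Minimising a linear cost over {calcium ≥ 244, iron ≥ 3.5, servings ≥ 0} — the optimum is at a vertex, using one or two foods.
cottage cheese only: max(244/134, 3.5/0.2) = 17.5 servings → $14.00.
broccoli only: max(244/63, 3.5/1.0) = 3.873 servings → $2.52.
cottage cheese + broccoli with both tight: 0.1936 servings and 3.461 servings → $2.40.
The minimum over all feasible corners is $2.40.

$2.40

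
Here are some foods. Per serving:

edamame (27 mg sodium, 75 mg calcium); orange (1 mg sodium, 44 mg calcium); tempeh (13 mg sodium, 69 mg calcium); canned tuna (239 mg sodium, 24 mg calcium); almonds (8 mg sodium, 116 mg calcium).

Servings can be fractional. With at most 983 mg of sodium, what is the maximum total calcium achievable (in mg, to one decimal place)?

43252.0 mg

Calcium per mg sodium: orange 44, almonds 14.5, tempeh 5.308, edamame 2.778, canned tuna 0.1004.
With no serving limits, spend the whole sodium allowance on orange: 983 mg / 1 mg × 44 mg = 43252.0 mg.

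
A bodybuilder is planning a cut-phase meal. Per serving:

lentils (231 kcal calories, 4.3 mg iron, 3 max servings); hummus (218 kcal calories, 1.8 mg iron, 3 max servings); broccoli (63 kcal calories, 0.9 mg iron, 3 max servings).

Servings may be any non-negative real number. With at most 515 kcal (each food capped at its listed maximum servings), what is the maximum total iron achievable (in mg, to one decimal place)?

Iron per kcal: lentils 0.01861, broccoli 0.01429, hummus 0.008257.
Take 2.229 servings of lentils: uses 515 kcal, +9.6 mg iron (running total 9.6 mg).
Greedy by best ratio exhausts the calories allowance optimally: 9.6 mg.

9.6 mg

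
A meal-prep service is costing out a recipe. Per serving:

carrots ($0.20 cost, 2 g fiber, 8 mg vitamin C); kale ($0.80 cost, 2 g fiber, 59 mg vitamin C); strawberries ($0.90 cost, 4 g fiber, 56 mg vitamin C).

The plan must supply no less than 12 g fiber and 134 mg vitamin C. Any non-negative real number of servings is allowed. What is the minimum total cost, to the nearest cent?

This is a tiny linear program; its minimum lies at a vertex of the feasible set. List the vertices and price them.
carrots only: max(12/2, 134/8) = 16.75 servings → $3.35.
kale only: max(12/2, 134/59) = 6 servings → $4.80.
strawberries only: max(12/4, 134/56) = 3 servings → $2.70.
carrots + kale with both tight: 4.314 servings and 1.686 servings → $2.21.
carrots + strawberries with both tight: 1.7 servings and 2.15 servings → $2.27.
kale + strawberries: the both-tight solution has a negative serving — not a feasible corner.
Cheapest feasible corner: $2.21.

$2.21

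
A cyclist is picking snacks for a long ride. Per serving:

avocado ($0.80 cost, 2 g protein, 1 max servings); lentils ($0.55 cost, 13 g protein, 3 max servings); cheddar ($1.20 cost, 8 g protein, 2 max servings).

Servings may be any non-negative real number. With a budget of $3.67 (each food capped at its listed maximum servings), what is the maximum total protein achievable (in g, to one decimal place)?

52.5 g

Protein per dollar: lentils 23.64, cheddar 6.667, avocado 2.5.
Take 3 servings of lentils: spends $1.65, +39.0 g protein (running total 39.0 g).
Take 1.683 servings of cheddar: spends $2.02, +13.5 g protein (running total 52.5 g).
Greedy by best ratio exhausts the cost allowance optimally: 52.5 g.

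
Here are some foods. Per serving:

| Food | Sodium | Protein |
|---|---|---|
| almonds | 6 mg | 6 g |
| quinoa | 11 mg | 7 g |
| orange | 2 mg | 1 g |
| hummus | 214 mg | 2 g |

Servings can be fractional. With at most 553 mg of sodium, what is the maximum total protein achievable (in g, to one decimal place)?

553.0 g

Protein per mg sodium: almonds 1, quinoa 0.6364, orange 0.5, hummus 0.009346.
With no serving limits, spend the whole sodium allowance on almonds: 553 mg / 6 mg × 6 g = 553.0 g.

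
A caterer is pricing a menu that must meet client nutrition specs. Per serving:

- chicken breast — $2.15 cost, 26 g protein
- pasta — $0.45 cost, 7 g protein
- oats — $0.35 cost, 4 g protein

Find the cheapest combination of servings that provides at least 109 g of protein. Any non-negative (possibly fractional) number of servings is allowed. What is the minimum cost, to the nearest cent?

Cost per g of protein: pasta $0.0643, chicken breast $0.0827, oats $0.0875.
With no serving limits, use only pasta: 109 g / 7 g = 15.57 servings × $0.45 = $7.01.

$7.01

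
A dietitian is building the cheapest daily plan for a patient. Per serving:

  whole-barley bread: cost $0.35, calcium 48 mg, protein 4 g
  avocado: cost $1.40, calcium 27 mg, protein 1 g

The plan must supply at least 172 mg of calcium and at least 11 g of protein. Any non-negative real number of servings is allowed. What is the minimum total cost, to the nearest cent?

Two binding constraints pin down two serving amounts, so the optimal mix uses at most two foods. The candidates are each food alone (scaled to the tighter of calcium/protein) and each pair with both constraints tight.
whole-barley bread only: max(172/48, 11/4) = 3.583 servings → $1.25.
avocado only: max(172/27, 11/1) = 11 servings → $15.40.
whole-barley bread + avocado with both tight: 2.083 servings and 2.667 servings → $4.46.
Cheapest feasible corner: $1.25.

$1.25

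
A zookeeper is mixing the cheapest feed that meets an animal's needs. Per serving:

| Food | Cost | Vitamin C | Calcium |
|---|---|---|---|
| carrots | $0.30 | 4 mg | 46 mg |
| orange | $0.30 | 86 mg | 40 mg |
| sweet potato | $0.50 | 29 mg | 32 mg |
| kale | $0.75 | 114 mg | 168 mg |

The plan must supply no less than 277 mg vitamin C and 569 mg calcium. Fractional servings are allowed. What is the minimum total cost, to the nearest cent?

Compare the cost at each extreme point of the feasible region.
carrots only: max(277/4, 569/46) = 69.25 servings → $20.77.
orange only: max(277/86, 569/40) = 14.22 servings → $4.27.
sweet potato only: max(277/29, 569/32) = 17.78 servings → $8.89.
kale only: max(277/114, 569/168) = 3.387 servings → $2.54.
carrots + orange with both tight: 9.972 servings and 2.757 servings → $3.82.
carrots + sweet potato with both tight: 6.333 servings and 8.678 servings → $6.24.
carrots + kale with both tight: 4.009 servings and 2.289 servings → $2.92.
orange + sweet potato with both targets exact would need a negative amount; discard.
orange + kale with both targets exact would need a negative amount; discard.
sweet potato + kale with both targets exact would need a negative amount; discard.
So the least-cost plan costs $2.54.

$2.54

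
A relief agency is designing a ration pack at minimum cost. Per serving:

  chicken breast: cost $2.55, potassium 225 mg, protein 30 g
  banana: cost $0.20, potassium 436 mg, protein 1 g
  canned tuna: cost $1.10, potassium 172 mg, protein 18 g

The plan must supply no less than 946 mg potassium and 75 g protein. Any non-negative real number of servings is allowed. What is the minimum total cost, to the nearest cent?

$4.66

An LP optimum is at a vertex; with two nutrient constraints at most two foods are used. Check each candidate.
chicken breast only: max(946/225, 75/30) = 4.204 servings → $10.72.
banana only: max(946/436, 75/1) = 75 servings → $15.00.
canned tuna only: max(946/172, 75/18) = 5.5 servings → $6.05.
chicken breast + banana with both tight: 2.47 servings and 0.895 servings → $6.48.
chicken breast + canned tuna: the both-tight solution has a negative serving — not a feasible corner.
banana + canned tuna with both tight: 0.5378 servings and 4.137 servings → $4.66.
Cheapest feasible corner: $4.66.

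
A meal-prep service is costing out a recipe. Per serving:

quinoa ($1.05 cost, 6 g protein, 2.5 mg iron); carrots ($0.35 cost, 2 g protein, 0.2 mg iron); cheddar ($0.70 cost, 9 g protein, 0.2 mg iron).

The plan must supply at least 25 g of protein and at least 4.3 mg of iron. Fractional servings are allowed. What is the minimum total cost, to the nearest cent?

quinoa only: max(25/6, 4.3/2.5) = 4.167 servings → $4.38.
carrots only: max(25/2, 4.3/0.2) = 21.5 servings → $7.53.
cheddar only: max(25/9, 4.3/0.2) = 21.5 servings → $15.05.
quinoa + carrots with both tight: 0.9474 servings and 9.658 servings → $4.38.
quinoa + cheddar with both tight: 1.582 servings and 1.723 servings → $2.87.
carrots + cheddar: the both-tight solution has a negative serving — not a feasible corner.
So the least-cost plan costs $2.87.

$2.87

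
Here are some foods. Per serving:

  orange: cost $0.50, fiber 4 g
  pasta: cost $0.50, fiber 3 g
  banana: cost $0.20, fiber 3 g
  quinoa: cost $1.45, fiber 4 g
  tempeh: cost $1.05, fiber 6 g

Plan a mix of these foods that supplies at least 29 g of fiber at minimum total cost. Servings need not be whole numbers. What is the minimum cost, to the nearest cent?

Cost per g of fiber: banana $0.0667, orange $0.1250, pasta $0.1667, tempeh $0.1750, quinoa $0.3625.
With no serving limits, use only banana: 29 g / 3 g = 9.667 servings × $0.20 = $1.93.

$1.93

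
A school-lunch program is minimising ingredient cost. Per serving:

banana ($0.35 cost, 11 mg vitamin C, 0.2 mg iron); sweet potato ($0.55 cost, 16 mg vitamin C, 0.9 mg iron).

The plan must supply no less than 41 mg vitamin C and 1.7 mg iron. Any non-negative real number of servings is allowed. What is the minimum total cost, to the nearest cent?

$1.37

The cheapest plan sits at a corner of the feasible region — with two constraints it uses at most two foods.
banana only: max(41/11, 1.7/0.2) = 8.5 servings → $2.98.
sweet potato only: max(41/16, 1.7/0.9) = 2.562 servings → $1.41.
banana + sweet potato with both tight: 1.448 servings and 1.567 servings → $1.37.
So the least-cost plan costs $1.37.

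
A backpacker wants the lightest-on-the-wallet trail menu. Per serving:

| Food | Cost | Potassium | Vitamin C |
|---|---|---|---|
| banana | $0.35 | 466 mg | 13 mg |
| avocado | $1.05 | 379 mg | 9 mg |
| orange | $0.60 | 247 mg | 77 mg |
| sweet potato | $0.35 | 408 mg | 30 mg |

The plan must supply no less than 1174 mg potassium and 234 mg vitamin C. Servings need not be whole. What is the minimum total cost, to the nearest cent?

$1.98

With two linear requirements the optimum uses one or two foods; enumerate the corners.
banana only: max(1174/466, 234/13) = 18 servings → $6.30.
avocado only: max(1174/379, 234/9) = 26 servings → $27.30.
orange only: max(1174/247, 234/77) = 4.753 servings → $2.85.
sweet potato only: max(1174/408, 234/30) = 7.8 servings → $2.73.
banana + avocado with both targets exact would need a negative amount; discard.
banana + orange with both tight: 0.9978 servings and 2.87 servings → $2.07.
banana + sweet potato with both targets exact would need a negative amount; discard.
avocado + orange with both tight: 1.209 servings and 2.898 servings → $3.01.
avocado + sweet potato: the both-tight solution has a negative serving — not a feasible corner.
orange + sweet potato with both tight: 2.51 servings and 1.358 servings → $1.98.
So the least-cost plan costs $1.98.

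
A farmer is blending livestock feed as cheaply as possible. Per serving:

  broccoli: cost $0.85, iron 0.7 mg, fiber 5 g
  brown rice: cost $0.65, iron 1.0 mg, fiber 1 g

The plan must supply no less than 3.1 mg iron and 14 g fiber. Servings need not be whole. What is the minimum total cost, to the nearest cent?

Compare the cost at each extreme point of the feasible region.
broccoli only: max(3.1/0.7, 14/5) = 4.429 servings → $3.76.
brown rice only: max(3.1/1.0, 14/1) = 14 servings → $9.10.
broccoli + brown rice with both tight: 2.535 servings and 1.326 servings → $3.02.
So the least-cost plan costs $3.02.

$3.02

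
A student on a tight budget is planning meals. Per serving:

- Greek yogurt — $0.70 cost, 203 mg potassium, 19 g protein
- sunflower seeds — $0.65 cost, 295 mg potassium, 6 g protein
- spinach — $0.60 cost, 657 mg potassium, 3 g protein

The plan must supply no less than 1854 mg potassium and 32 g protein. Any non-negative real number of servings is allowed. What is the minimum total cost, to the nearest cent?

Check every corner: each single food scaled to meet both minima, and each pair solved so both constraints bind.
Greek yogurt only: max(1854/203, 32/19) = 9.133 servings → $6.39.
sunflower seeds only: max(1854/295, 32/6) = 6.285 servings → $4.09.
spinach only: max(1854/657, 32/3) = 10.67 servings → $6.40.
Greek yogurt + sunflower seeds: intersection lies outside the first quadrant.
Greek yogurt + spinach with both tight: 1.302 servings and 2.42 servings → $2.36.
sunflower seeds + spinach with both tight: 5.058 servings and 0.5509 servings → $3.62.
The minimum over all feasible corners is $2.36.

$2.36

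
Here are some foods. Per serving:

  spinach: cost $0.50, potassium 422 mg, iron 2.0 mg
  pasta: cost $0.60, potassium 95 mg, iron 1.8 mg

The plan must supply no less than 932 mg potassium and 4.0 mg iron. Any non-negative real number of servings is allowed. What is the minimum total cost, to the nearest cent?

A basic optimal solution has at most two foods positive. Try each food alone and each pair with both targets met exactly.
spinach only: max(932/422, 4.0/2.0) = 2.209 servings → $1.10.
pasta only: max(932/95, 4.0/1.8) = 9.811 servings → $5.89.
spinach + pasta: the both-tight solution has a negative serving — not a feasible corner.
So the least-cost plan costs $1.10.

$1.10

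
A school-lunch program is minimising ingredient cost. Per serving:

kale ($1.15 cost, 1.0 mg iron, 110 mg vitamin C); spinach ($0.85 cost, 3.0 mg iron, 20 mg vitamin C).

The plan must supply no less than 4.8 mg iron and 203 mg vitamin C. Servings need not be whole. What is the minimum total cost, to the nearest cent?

$2.79

kale only: max(4.8/1.0, 203/110) = 4.8 servings → $5.52.
spinach only: max(4.8/3.0, 203/20) = 10.15 servings → $8.63.
kale + spinach with both tight: 1.655 servings and 1.048 servings → $2.79.
The minimum over all feasible corners is $2.79.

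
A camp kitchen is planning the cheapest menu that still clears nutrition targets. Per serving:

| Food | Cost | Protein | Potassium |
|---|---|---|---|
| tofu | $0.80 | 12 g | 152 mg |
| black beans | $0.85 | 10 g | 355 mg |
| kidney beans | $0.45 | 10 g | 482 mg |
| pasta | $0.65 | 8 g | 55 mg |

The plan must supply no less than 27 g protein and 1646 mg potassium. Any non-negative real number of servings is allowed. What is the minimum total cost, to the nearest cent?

Minimising a linear cost over {protein ≥ 27, potassium ≥ 1646, servings ≥ 0} — the optimum is at a vertex, using one or two foods.
tofu only: max(27/12, 1646/152) = 10.83 servings → $8.66.
black beans only: max(27/10, 1646/355) = 4.637 servings → $3.94.
kidney beans only: max(27/10, 1646/482) = 3.415 servings → $1.54.
pasta only: max(27/8, 1646/55) = 29.93 servings → $19.45.
tofu + black beans: the both-tight solution has a negative serving — not a feasible corner.
tofu + kidney beans with both targets exact would need a negative amount; discard.
tofu + pasta: intersection lies outside the first quadrant.
black beans + kidney beans: the both-tight solution has a negative serving — not a feasible corner.
black beans + pasta with both targets exact would need a negative amount; discard.
kidney beans + pasta: the both-tight solution has a negative serving — not a feasible corner.
So the least-cost plan costs $1.54.

$1.54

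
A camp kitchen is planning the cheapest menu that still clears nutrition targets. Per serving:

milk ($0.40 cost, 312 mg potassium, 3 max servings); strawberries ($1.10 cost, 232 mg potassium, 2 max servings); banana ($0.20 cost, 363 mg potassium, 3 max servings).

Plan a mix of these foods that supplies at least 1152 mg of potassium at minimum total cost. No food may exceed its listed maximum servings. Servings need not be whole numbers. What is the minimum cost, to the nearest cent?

Cost per mg of potassium: banana $0.0006, milk $0.0013, strawberries $0.0047.
Take 3 servings of banana: +1089.0 mg potassium for $0.60 (total $0.60, still need 63.0 mg).
Take 0.2019 servings of milk: +63.0 mg potassium for $0.08 (total $0.68, still need 0.0 mg).
Filling from the cheapest source first is optimal under one linear minimum: $0.68.

$0.68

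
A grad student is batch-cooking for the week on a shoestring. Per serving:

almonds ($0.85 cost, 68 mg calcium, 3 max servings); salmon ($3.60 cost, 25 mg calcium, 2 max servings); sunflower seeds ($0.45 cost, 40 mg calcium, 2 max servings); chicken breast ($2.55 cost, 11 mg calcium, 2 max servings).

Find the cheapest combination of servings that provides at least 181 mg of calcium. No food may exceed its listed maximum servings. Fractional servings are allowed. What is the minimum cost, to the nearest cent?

$2.16

Cost per mg of calcium: sunflower seeds $0.0112, almonds $0.0125, salmon $0.1440, chicken breast $0.2318.
Take 2 servings of sunflower seeds: +80.0 mg calcium for $0.90 (total $0.90, still need 101.0 mg).
Take 1.485 servings of almonds: +101.0 mg calcium for $1.26 (total $2.16, still need 0.0 mg).
Filling from the cheapest source first is optimal under one linear minimum: $2.16.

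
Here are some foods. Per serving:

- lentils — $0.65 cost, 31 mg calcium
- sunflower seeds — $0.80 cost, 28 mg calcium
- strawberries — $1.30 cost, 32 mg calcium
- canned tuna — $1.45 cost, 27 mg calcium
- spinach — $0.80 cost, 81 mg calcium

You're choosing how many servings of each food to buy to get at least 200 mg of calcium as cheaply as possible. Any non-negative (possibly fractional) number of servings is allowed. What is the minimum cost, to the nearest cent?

Cost per mg of calcium: spinach $0.0099, lentils $0.0210, sunflower seeds $0.0286, strawberries $0.0406, canned tuna $0.0537.
With no serving limits, use only spinach: 200 mg / 81 mg = 2.469 servings × $0.80 = $1.98.

$1.98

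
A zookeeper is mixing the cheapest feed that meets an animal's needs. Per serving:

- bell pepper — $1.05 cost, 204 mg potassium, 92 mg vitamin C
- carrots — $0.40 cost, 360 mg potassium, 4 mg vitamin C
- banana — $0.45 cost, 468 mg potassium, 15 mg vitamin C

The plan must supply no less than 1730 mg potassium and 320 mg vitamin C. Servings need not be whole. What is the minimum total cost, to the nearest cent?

$4.31

A basic optimal solution has at most two foods positive. Try each food alone and each pair with both targets met exactly.
bell pepper only: max(1730/204, 320/92) = 8.48 servings → $8.90.
carrots only: max(1730/360, 320/4) = 80 servings → $32.00.
banana only: max(1730/468, 320/15) = 21.33 servings → $9.60.
bell pepper + carrots with both tight: 3.352 servings and 2.906 servings → $4.68.
bell pepper + banana with both tight: 3.096 servings and 2.347 servings → $4.31.
carrots + banana with both targets exact would need a negative amount; discard.
Cheapest feasible corner: $4.31.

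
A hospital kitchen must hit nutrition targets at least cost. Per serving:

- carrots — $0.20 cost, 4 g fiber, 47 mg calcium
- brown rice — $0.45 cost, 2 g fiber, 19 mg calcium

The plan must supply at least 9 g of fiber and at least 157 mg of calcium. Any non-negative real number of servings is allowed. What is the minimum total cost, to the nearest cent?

$0.67

Minimising a linear cost over {fiber ≥ 9, calcium ≥ 157, servings ≥ 0} — the optimum is at a vertex, using one or two foods.
carrots only: max(9/4, 157/47) = 3.34 servings → $0.67.
brown rice only: max(9/2, 157/19) = 8.263 servings → $3.72.
carrots + brown rice: the both-tight solution has a negative serving — not a feasible corner.
The minimum over all feasible corners is $0.67.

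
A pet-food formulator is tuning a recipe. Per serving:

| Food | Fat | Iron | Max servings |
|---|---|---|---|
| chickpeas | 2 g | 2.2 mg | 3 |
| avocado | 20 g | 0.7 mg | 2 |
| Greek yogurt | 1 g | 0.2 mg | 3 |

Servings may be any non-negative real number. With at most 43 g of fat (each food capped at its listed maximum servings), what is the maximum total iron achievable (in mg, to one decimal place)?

8.4 mg

Iron per g fat: chickpeas 1.1, Greek yogurt 0.2, avocado 0.035.
Take 3 servings of chickpeas: uses 6 g fat, +6.6 mg iron (running total 6.6 mg).
Take 3 servings of Greek yogurt: uses 3 g fat, +0.6 mg iron (running total 7.2 mg).
Take 1.7 servings of avocado: uses 34 g fat, +1.2 mg iron (running total 8.4 mg).
Filling greedily by iron-per-g fat is optimal for one linear limit, giving 8.4 mg.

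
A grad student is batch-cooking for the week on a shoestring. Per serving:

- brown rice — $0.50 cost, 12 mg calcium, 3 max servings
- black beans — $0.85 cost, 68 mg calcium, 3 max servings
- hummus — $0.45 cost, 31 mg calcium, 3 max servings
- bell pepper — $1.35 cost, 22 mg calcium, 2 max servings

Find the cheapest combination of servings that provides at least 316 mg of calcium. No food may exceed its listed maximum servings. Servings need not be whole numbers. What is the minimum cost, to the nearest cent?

Cost per mg of calcium: black beans $0.0125, hummus $0.0145, brown rice $0.0417, bell pepper $0.0614.
Take 3 servings of black beans: +204.0 mg calcium for $2.55 (total $2.55, still need 112.0 mg).
Take 3 servings of hummus: +93.0 mg calcium for $1.35 (total $3.90, still need 19.0 mg).
Take 1.583 servings of brown rice: +19.0 mg calcium for $0.79 (total $4.69, still need 0.0 mg).
Filling from the cheapest source first is optimal under one linear minimum: $4.69.

$4.69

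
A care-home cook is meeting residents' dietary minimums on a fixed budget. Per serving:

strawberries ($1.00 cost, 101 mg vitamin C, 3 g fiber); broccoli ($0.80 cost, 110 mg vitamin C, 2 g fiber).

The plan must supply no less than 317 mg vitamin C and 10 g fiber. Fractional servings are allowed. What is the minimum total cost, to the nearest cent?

$3.33

The cheapest plan sits at a corner of the feasible region — with two constraints it uses at most two foods.
strawberries only: max(317/101, 10/3) = 3.333 servings → $3.33.
broccoli only: max(317/110, 10/2) = 5 servings → $4.00.
strawberries + broccoli with both targets exact would need a negative amount; discard.
The minimum over all feasible corners is $3.33.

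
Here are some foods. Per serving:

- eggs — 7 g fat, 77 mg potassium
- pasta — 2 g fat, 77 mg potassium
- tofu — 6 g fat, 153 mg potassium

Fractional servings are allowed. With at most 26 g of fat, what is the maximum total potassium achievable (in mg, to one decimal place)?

1001.0 mg

Potassium per g fat: pasta 38.5, tofu 25.5, eggs 11.
With no serving limits, spend the whole fat allowance on pasta: 26 g / 2 g × 77 mg = 1001.0 mg.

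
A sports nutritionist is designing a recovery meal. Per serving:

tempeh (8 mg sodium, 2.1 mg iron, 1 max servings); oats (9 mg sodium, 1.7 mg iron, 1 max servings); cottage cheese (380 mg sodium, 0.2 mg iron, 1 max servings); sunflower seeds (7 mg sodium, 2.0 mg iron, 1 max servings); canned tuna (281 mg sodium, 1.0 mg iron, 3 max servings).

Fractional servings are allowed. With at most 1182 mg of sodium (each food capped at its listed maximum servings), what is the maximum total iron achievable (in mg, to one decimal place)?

Iron per mg sodium: sunflower seeds 0.2857, tempeh 0.2625, oats 0.1889, canned tuna 0.003559, cottage cheese 0.0005263.
Take 1 serving of sunflower seeds: uses 7 mg sodium, +2.0 mg iron (running total 2.0 mg).
Take 1 serving of tempeh: uses 8 mg sodium, +2.1 mg iron (running total 4.1 mg).
Take 1 serving of oats: uses 9 mg sodium, +1.7 mg iron (running total 5.8 mg).
Take 3 servings of canned tuna: uses 843 mg sodium, +3.0 mg iron (running total 8.8 mg).
Take 0.8289 servings of cottage cheese: uses 315 mg sodium, +0.2 mg iron (running total 9.0 mg).
Filling greedily by iron-per-mg sodium is optimal for one linear limit, giving 9.0 mg.

9.0 mg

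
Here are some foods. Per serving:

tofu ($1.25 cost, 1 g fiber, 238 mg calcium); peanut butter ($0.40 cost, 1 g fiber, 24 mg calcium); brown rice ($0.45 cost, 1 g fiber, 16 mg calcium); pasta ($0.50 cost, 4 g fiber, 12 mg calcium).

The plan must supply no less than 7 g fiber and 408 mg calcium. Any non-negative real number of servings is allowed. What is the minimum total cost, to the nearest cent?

$2.73

Minimising a linear cost over {fiber ≥ 7, calcium ≥ 408, servings ≥ 0} — the optimum is at a vertex, using one or two foods.
tofu only: max(7/1, 408/238) = 7 servings → $8.75.
peanut butter only: max(7/1, 408/24) = 17 servings → $6.80.
brown rice only: max(7/1, 408/16) = 25.5 servings → $11.47.
pasta only: max(7/4, 408/12) = 34 servings → $17.00.
tofu + peanut butter with both tight: 1.121 servings and 5.879 servings → $3.75.
tofu + brown rice with both tight: 1.333 servings and 5.667 servings → $4.22.
tofu + pasta with both tight: 1.647 servings and 1.338 servings → $2.73.
peanut butter + brown rice: intersection lies outside the first quadrant.
peanut butter + pasta: intersection lies outside the first quadrant.
brown rice + pasta: intersection lies outside the first quadrant.
So the least-cost plan costs $2.73.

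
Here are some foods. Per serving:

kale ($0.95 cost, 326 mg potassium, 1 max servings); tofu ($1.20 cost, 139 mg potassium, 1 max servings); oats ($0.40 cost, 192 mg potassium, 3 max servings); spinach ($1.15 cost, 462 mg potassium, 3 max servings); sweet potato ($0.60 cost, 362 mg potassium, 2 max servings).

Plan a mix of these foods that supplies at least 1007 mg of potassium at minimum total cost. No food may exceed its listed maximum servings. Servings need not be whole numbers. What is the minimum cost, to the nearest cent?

Cost per mg of potassium: sweet potato $0.0017, oats $0.0021, spinach $0.0025, kale $0.0029, tofu $0.0086.
Take 2 servings of sweet potato: +724.0 mg potassium for $1.20 (total $1.20, still need 283.0 mg).
Take 1.474 servings of oats: +283.0 mg potassium for $0.59 (total $1.79, still need 0.0 mg).
Greedy by cheapest-per-mg is optimal for a single linear constraint, so the minimum cost is $1.79.

$1.79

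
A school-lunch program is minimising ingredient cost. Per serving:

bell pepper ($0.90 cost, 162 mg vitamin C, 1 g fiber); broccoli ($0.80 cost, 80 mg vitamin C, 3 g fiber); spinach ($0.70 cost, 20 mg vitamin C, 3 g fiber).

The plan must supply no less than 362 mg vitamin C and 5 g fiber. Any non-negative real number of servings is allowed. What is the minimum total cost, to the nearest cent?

Two binding constraints pin down two serving amounts, so the optimal mix uses at most two foods. The candidates are each food alone (scaled to the tighter of vitamin C/fiber) and each pair with both constraints tight.
bell pepper only: max(362/162, 5/1) = 5 servings → $4.50.
broccoli only: max(362/80, 5/3) = 4.525 servings → $3.62.
spinach only: max(362/20, 5/3) = 18.1 servings → $12.67.
bell pepper + broccoli with both tight: 1.69 servings and 1.103 servings → $2.40.
bell pepper + spinach with both tight: 2.116 servings and 0.9614 servings → $2.58.
broccoli + spinach with both targets exact would need a negative amount; discard.
The minimum over all feasible corners is $2.40.

$2.40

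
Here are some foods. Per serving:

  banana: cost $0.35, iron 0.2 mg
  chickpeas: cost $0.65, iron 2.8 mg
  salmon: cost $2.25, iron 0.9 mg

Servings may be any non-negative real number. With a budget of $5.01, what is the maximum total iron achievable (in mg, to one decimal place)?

Iron per dollar: chickpeas 4.308, banana 0.5714, salmon 0.4.
With no serving limits, spend the whole cost allowance on chickpeas: $5.01 / $0.65 × 2.8 mg = 21.6 mg.

21.6 mg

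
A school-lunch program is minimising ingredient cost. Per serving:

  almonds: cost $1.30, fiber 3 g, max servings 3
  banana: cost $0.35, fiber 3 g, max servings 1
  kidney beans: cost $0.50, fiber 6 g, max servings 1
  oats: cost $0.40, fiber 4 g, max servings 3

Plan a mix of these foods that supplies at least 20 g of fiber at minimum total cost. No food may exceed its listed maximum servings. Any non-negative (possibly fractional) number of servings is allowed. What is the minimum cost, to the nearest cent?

$1.93

Cost per g of fiber: kidney beans $0.0833, oats $0.1000, banana $0.1167, almonds $0.4333.
Take 1 serving of kidney beans: +6.0 g fiber for $0.50 (total $0.50, still need 14.0 g).
Take 3 servings of oats: +12.0 g fiber for $1.20 (total $1.70, still need 2.0 g).
Take 0.6667 servings of banana: +2.0 g fiber for $0.23 (total $1.93, still need 0.0 g).
Filling from the cheapest source first is optimal under one linear minimum: $1.93.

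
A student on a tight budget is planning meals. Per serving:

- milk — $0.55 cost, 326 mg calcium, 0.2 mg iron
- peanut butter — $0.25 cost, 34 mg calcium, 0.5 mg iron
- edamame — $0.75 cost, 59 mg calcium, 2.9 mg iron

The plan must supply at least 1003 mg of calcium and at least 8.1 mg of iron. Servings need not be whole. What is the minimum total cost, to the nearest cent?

Compare the cost at each extreme point of the feasible region.
milk only: max(1003/326, 8.1/0.2) = 40.5 servings → $22.27.
peanut butter only: max(1003/34, 8.1/0.5) = 29.5 servings → $7.38.
edamame only: max(1003/59, 8.1/2.9) = 17 servings → $12.75.
milk + peanut butter with both tight: 1.448 servings and 15.62 servings → $4.70.
milk + edamame with both tight: 2.604 servings and 2.614 servings → $3.39.
peanut butter + edamame with both targets exact would need a negative amount; discard.
Cheapest feasible corner: $3.39.

$3.39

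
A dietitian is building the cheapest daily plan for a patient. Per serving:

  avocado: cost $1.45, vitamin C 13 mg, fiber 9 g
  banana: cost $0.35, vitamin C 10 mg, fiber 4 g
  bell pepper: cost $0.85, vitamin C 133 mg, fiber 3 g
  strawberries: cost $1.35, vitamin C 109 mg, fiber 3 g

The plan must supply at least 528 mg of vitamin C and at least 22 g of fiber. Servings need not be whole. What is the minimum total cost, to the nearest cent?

Check every corner: each single food scaled to meet both minima, and each pair solved so both constraints bind.
avocado only: max(528/13, 22/9) = 40.62 servings → $58.89.
banana only: max(528/10, 22/4) = 52.8 servings → $18.48.
bell pepper only: max(528/133, 22/3) = 7.333 servings → $6.23.
strawberries only: max(528/109, 22/3) = 7.333 servings → $9.90.
avocado + banana with both targets exact would need a negative amount; discard.
avocado + bell pepper with both tight: 1.159 servings and 3.857 servings → $4.96.
avocado + strawberries with both tight: 0.8641 servings and 4.741 servings → $7.65.
banana + bell pepper with both tight: 2.673 servings and 3.769 servings → $4.14.
banana + strawberries with both tight: 2.005 servings and 4.66 servings → $6.99.
bell pepper + strawberries: intersection lies outside the first quadrant.
The minimum over all feasible corners is $4.14.

$4.14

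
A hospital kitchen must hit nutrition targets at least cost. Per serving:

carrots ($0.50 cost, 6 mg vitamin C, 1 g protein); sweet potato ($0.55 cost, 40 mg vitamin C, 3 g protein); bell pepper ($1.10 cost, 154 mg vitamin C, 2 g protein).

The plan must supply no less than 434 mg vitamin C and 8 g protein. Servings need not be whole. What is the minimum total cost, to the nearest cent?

$3.35

carrots only: max(434/6, 8/1) = 72.33 servings → $36.17.
sweet potato only: max(434/40, 8/3) = 10.85 servings → $5.97.
bell pepper only: max(434/154, 8/2) = 4 servings → $4.40.
carrots + sweet potato: intersection lies outside the first quadrant.
carrots + bell pepper with both tight: 2.563 servings and 2.718 servings → $4.27.
sweet potato + bell pepper with both tight: 0.9529 servings and 2.571 servings → $3.35.
The minimum over all feasible corners is $3.35.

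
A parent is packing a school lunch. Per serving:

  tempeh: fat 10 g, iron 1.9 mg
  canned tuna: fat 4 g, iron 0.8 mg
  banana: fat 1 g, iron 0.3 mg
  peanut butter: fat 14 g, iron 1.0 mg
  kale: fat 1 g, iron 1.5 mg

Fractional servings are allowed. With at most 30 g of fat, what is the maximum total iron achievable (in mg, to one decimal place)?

45.0 mg

Iron per g fat: kale 1.5, banana 0.3, canned tuna 0.2, tempeh 0.19, peanut butter 0.07143.
With no serving limits, spend the whole fat allowance on kale: 30 g / 1 g × 1.5 mg = 45.0 mg.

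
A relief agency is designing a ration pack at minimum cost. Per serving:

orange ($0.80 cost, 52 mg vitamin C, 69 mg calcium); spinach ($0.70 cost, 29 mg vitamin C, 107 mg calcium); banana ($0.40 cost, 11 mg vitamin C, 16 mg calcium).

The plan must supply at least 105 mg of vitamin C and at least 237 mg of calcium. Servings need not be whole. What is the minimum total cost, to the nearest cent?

$1.98

This is a tiny linear program; its minimum lies at a vertex of the feasible set. List the vertices and price them.
orange only: max(105/52, 237/69) = 3.435 servings → $2.75.
spinach only: max(105/29, 237/107) = 3.621 servings → $2.53.
banana only: max(105/11, 237/16) = 14.81 servings → $5.92.
orange + spinach with both tight: 1.224 servings and 1.425 servings → $1.98.
orange + banana: intersection lies outside the first quadrant.
spinach + banana with both tight: 1.3 servings and 6.118 servings → $3.36.
Cheapest feasible corner: $1.98.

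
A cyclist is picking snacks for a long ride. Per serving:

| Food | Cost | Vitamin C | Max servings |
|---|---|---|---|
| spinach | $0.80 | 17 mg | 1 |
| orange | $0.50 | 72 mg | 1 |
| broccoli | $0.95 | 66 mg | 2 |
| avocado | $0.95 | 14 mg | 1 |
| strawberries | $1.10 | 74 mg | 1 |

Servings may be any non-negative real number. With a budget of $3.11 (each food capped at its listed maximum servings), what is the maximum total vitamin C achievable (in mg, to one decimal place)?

Vitamin C per dollar: orange 144, broccoli 69.47, strawberries 67.27, spinach 21.25, avocado 14.74.
Take 1 serving of orange: spends $0.50, +72.0 mg vitamin C (running total 72.0 mg).
Take 2 servings of broccoli: spends $1.90, +132.0 mg vitamin C (running total 204.0 mg).
Take 0.6455 servings of strawberries: spends $0.71, +47.8 mg vitamin C (running total 251.8 mg).
Greedy by best ratio exhausts the cost allowance optimally: 251.8 mg.

251.8 mg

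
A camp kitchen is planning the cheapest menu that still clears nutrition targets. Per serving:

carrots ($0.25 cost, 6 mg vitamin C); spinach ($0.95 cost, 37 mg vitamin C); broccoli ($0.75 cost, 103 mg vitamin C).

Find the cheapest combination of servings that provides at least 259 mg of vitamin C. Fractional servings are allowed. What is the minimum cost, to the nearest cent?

Cost per mg of vitamin C: broccoli $0.0073, spinach $0.0257, carrots $0.0417.
With no serving limits, use only broccoli: 259 mg / 103 mg = 2.515 servings × $0.75 = $1.89.

$1.89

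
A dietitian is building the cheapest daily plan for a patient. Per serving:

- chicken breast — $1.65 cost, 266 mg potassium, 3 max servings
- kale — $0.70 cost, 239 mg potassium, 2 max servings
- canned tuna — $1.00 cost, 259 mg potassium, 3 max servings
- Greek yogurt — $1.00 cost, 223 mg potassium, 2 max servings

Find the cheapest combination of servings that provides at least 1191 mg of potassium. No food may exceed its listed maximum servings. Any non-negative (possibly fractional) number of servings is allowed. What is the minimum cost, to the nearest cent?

Cost per mg of potassium: kale $0.0029, canned tuna $0.0039, Greek yogurt $0.0045, chicken breast $0.0062.
Take 2 servings of kale: +478.0 mg potassium for $1.40 (total $1.40, still need 713.0 mg).
Take 2.753 servings of canned tuna: +713.0 mg potassium for $2.75 (total $4.15, still need 0.0 mg).
Filling from the cheapest source first is optimal under one linear minimum: $4.15.

$4.15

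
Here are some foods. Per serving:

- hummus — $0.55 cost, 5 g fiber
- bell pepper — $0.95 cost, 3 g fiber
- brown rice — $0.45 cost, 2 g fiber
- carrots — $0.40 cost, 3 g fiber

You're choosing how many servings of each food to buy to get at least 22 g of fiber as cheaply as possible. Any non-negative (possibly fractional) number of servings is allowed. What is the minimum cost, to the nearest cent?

$2.42

Cost per g of fiber: hummus $0.1100, carrots $0.1333, brown rice $0.2250, bell pepper $0.3167.
With no serving limits, use only hummus: 22 g / 5 g = 4.4 servings × $0.55 = $2.42.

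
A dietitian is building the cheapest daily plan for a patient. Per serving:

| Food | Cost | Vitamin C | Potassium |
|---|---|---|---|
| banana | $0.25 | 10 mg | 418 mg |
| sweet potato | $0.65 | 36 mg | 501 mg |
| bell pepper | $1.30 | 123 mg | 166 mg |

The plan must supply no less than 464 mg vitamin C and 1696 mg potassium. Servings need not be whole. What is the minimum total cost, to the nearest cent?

$5.29

With two linear requirements the optimum uses one or two foods; enumerate the corners.
banana only: max(464/10, 1696/418) = 46.4 servings → $11.60.
sweet potato only: max(464/36, 1696/501) = 12.89 servings → $8.38.
bell pepper only: max(464/123, 1696/166) = 10.22 servings → $13.28.
banana + sweet potato with both targets exact would need a negative amount; discard.
banana + bell pepper with both tight: 2.645 servings and 3.557 servings → $5.29.
sweet potato + bell pepper with both tight: 2.365 servings and 3.08 servings → $5.54.
Cheapest feasible corner: $5.29.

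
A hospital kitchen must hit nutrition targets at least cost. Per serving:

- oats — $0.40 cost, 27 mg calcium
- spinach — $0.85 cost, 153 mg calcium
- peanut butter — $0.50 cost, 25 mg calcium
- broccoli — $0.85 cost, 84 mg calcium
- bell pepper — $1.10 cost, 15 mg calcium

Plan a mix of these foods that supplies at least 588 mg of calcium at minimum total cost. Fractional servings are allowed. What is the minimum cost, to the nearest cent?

Cost per mg of calcium: spinach $0.0056, broccoli $0.0101, oats $0.0148, peanut butter $0.0200, bell pepper $0.0733.
With no serving limits, use only spinach: 588 mg / 153 mg = 3.843 servings × $0.85 = $3.27.

$3.27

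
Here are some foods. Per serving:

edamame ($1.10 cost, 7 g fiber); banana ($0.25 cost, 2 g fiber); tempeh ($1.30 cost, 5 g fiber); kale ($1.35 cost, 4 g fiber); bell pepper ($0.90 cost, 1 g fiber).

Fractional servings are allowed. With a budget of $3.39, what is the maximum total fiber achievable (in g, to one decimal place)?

Fiber per dollar: banana 8, edamame 6.364, tempeh 3.846, kale 2.963, bell pepper 1.111.
With no serving limits, spend the whole cost allowance on banana: $3.39 / $0.25 × 2 g = 27.1 g.

27.1 g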